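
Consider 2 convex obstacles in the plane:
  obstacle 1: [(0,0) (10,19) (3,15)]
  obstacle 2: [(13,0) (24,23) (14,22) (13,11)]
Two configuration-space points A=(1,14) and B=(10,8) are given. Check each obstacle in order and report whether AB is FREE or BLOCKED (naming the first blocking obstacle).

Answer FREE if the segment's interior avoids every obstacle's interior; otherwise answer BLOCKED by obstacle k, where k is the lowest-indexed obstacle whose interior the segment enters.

Obstacle 1 [(0,0) (10,19) (3,15)]:
  edge (0,0)–(10,19): crosses AB
  edge (10,19)–(3,15): clear
  edge (3,15)–(0,0): crosses AB
  → BLOCKED
Obstacle 2 [(13,0) (24,23) (14,22) (13,11)]:
  edge (13,0)–(24,23): clear
  edge (24,23)–(14,22): clear
  edge (14,22)–(13,11): clear
  edge (13,11)–(13,0): clear
  midpoint (11/2,11) outside
  → clear

BLOCKED by obstacle 1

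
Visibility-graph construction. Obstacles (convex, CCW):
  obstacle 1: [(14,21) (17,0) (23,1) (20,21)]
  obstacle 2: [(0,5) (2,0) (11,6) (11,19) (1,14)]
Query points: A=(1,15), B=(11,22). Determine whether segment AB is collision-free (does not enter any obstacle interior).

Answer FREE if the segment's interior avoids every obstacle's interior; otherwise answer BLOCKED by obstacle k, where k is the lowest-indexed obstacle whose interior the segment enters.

FREE

Obstacle 1 [(14,21) (17,0) (23,1) (20,21)]:
  edge (14,21)–(17,0): clear
  edge (17,0)–(23,1): clear
  edge (23,1)–(20,21): clear
  edge (20,21)–(14,21): clear
  midpoint (6,37/2) outside
  → clear
Obstacle 2 [(0,5) (2,0) (11,6) (11,19) (1,14)]:
  edge (0,5)–(2,0): clear
  edge (2,0)–(11,6): clear
  edge (11,6)–(11,19): clear
  edge (11,19)–(1,14): clear
  edge (1,14)–(0,5): clear
  midpoint (6,37/2) outside
  → clear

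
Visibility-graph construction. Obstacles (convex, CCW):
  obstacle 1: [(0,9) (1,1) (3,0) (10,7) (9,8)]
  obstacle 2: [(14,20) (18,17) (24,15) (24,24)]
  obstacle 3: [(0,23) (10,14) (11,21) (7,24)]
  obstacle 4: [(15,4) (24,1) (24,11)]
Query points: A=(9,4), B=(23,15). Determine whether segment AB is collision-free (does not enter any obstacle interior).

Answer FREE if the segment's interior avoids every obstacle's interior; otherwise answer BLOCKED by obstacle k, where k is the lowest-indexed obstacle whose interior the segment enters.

FREE

Obstacle 1 [(0,9) (1,1) (3,0) (10,7) (9,8)]:
  edge (0,9)–(1,1): clear
  edge (1,1)–(3,0): clear
  edge (3,0)–(10,7): clear
  edge (10,7)–(9,8): clear
  edge (9,8)–(0,9): clear
  midpoint (16,19/2) outside
  → clear
Obstacle 2 [(14,20) (18,17) (24,15) (24,24)]:
  edge (14,20)–(18,17): clear
  edge (18,17)–(24,15): clear
  edge (24,15)–(24,24): clear
  edge (24,24)–(14,20): clear
  midpoint (16,19/2) outside
  → clear
Obstacle 3 [(0,23) (10,14) (11,21) (7,24)]:
  edge (0,23)–(10,14): clear
  edge (10,14)–(11,21): clear
  edge (11,21)–(7,24): clear
  edge (7,24)–(0,23): clear
  midpoint (16,19/2) outside
  → clear
Obstacle 4 [(15,4) (24,1) (24,11)]:
  edge (15,4)–(24,1): clear
  edge (24,1)–(24,11): clear
  edge (24,11)–(15,4): clear
  midpoint (16,19/2) outside
  → clear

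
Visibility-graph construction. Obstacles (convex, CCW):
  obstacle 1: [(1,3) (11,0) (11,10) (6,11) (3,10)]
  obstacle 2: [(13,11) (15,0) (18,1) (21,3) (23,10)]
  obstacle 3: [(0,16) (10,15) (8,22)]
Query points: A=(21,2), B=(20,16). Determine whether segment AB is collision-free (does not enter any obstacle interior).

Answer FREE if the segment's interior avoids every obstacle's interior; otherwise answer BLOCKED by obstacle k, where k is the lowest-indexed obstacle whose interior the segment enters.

Obstacle 1 [(1,3) (11,0) (11,10) (6,11) (3,10)]:
  edge (1,3)–(11,0): clear
  edge (11,0)–(11,10): clear
  edge (11,10)–(6,11): clear
  edge (6,11)–(3,10): clear
  edge (3,10)–(1,3): clear
  midpoint (41/2,9) outside
  → clear
Obstacle 2 [(13,11) (15,0) (18,1) (21,3) (23,10)]:
  edge (13,11)–(15,0): clear
  edge (15,0)–(18,1): clear
  edge (18,1)–(21,3): crosses AB
  edge (21,3)–(23,10): clear
  edge (23,10)–(13,11): crosses AB
  → BLOCKED
Obstacle 3 [(0,16) (10,15) (8,22)]:
  edge (0,16)–(10,15): clear
  edge (10,15)–(8,22): clear
  edge (8,22)–(0,16): clear
  midpoint (41/2,9) outside
  → clear

BLOCKED by obstacle 2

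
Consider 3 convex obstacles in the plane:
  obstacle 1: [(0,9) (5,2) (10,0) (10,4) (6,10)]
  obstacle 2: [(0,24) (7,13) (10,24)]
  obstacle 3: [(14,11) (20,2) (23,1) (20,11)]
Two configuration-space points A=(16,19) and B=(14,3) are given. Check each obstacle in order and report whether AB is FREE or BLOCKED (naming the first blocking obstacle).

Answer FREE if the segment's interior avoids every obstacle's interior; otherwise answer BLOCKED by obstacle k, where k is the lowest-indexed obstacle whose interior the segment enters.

Obstacle 1 [(0,9) (5,2) (10,0) (10,4) (6,10)]:
  edge (0,9)–(5,2): clear
  edge (5,2)–(10,0): clear
  edge (10,0)–(10,4): clear
  edge (10,4)–(6,10): clear
  edge (6,10)–(0,9): clear
  midpoint (15,11) outside
  → clear
Obstacle 2 [(0,24) (7,13) (10,24)]:
  edge (0,24)–(7,13): clear
  edge (7,13)–(10,24): clear
  edge (10,24)–(0,24): clear
  midpoint (15,11) outside
  → clear
Obstacle 3 [(14,11) (20,2) (23,1) (20,11)]:
  edge (14,11)–(20,2): crosses AB
  edge (20,2)–(23,1): clear
  edge (23,1)–(20,11): clear
  edge (20,11)–(14,11): crosses AB
  → BLOCKED

BLOCKED by obstacle 3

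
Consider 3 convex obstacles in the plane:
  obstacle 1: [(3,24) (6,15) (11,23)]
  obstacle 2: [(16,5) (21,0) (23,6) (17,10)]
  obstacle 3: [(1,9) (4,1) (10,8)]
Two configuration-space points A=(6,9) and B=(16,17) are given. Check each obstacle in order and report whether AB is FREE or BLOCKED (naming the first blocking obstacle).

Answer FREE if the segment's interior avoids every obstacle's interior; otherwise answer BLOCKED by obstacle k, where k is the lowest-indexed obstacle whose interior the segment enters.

Obstacle 1 [(3,24) (6,15) (11,23)]:
  edge (3,24)–(6,15): clear
  edge (6,15)–(11,23): clear
  edge (11,23)–(3,24): clear
  midpoint (11,13) outside
  → clear
Obstacle 2 [(16,5) (21,0) (23,6) (17,10)]:
  edge (16,5)–(21,0): clear
  edge (21,0)–(23,6): clear
  edge (23,6)–(17,10): clear
  edge (17,10)–(16,5): clear
  midpoint (11,13) outside
  → clear
Obstacle 3 [(1,9) (4,1) (10,8)]:
  edge (1,9)–(4,1): clear
  edge (4,1)–(10,8): clear
  edge (10,8)–(1,9): clear
  midpoint (11,13) outside
  → clear

FREE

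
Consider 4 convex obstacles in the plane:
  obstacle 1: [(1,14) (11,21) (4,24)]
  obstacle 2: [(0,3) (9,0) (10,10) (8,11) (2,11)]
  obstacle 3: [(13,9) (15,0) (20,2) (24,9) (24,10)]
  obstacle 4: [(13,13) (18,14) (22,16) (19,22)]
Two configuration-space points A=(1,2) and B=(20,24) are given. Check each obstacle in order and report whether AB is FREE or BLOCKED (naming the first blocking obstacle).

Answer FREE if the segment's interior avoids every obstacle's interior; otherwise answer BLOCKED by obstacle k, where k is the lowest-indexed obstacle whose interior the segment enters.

BLOCKED by obstacle 2

Obstacle 1 [(1,14) (11,21) (4,24)]:
  edge (1,14)–(11,21): clear
  edge (11,21)–(4,24): clear
  edge (4,24)–(1,14): clear
  midpoint (21/2,13) outside
  → clear
Obstacle 2 [(0,3) (9,0) (10,10) (8,11) (2,11)]:
  edge (0,3)–(9,0): crosses AB
  edge (9,0)–(10,10): clear
  edge (10,10)–(8,11): crosses AB
  edge (8,11)–(2,11): clear
  edge (2,11)–(0,3): clear
  → BLOCKED
Obstacle 3 [(13,9) (15,0) (20,2) (24,9) (24,10)]:
  edge (13,9)–(15,0): clear
  edge (15,0)–(20,2): clear
  edge (20,2)–(24,9): clear
  edge (24,9)–(24,10): clear
  edge (24,10)–(13,9): clear
  midpoint (21/2,13) outside
  → clear
Obstacle 4 [(13,13) (18,14) (22,16) (19,22)]:
  edge (13,13)–(18,14): clear
  edge (18,14)–(22,16): clear
  edge (22,16)–(19,22): clear
  edge (19,22)–(13,13): clear
  midpoint (21/2,13) outside
  → clear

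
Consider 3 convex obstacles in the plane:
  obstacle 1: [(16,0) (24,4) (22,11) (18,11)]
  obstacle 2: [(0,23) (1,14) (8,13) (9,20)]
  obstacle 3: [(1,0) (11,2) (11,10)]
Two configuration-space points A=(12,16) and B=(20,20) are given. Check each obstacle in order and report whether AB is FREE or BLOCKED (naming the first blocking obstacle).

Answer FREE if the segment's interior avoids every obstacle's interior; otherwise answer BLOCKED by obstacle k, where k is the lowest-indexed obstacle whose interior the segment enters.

Obstacle 1 [(16,0) (24,4) (22,11) (18,11)]:
  edge (16,0)–(24,4): clear
  edge (24,4)–(22,11): clear
  edge (22,11)–(18,11): clear
  edge (18,11)–(16,0): clear
  midpoint (16,18) outside
  → clear
Obstacle 2 [(0,23) (1,14) (8,13) (9,20)]:
  edge (0,23)–(1,14): clear
  edge (1,14)–(8,13): clear
  edge (8,13)–(9,20): clear
  edge (9,20)–(0,23): clear
  midpoint (16,18) outside
  → clear
Obstacle 3 [(1,0) (11,2) (11,10)]:
  edge (1,0)–(11,2): clear
  edge (11,2)–(11,10): clear
  edge (11,10)–(1,0): clear
  midpoint (16,18) outside
  → clear

FREE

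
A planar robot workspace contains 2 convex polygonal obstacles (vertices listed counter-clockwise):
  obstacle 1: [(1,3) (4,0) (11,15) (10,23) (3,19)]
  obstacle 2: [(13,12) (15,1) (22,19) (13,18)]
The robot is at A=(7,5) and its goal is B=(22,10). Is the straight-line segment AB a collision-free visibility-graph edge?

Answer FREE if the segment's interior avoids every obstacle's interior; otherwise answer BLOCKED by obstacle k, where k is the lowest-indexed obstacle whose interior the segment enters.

BLOCKED by obstacle 2

Obstacle 1 [(1,3) (4,0) (11,15) (10,23) (3,19)]:
  edge (1,3)–(4,0): clear
  edge (4,0)–(11,15): clear
  edge (11,15)–(10,23): clear
  edge (10,23)–(3,19): clear
  edge (3,19)–(1,3): clear
  midpoint (29/2,15/2) outside
  → clear
Obstacle 2 [(13,12) (15,1) (22,19) (13,18)]:
  edge (13,12)–(15,1): crosses AB
  edge (15,1)–(22,19): crosses AB
  edge (22,19)–(13,18): clear
  edge (13,18)–(13,12): clear
  → BLOCKED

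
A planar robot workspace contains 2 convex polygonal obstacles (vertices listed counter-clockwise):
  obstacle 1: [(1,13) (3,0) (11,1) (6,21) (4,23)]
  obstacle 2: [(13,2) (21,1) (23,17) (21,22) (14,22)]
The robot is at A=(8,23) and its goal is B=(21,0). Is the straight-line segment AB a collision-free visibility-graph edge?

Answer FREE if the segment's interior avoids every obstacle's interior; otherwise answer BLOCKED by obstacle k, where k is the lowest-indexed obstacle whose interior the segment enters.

BLOCKED by obstacle 2

Obstacle 1 [(1,13) (3,0) (11,1) (6,21) (4,23)]:
  edge (1,13)–(3,0): clear
  edge (3,0)–(11,1): clear
  edge (11,1)–(6,21): clear
  edge (6,21)–(4,23): clear
  edge (4,23)–(1,13): clear
  midpoint (29/2,23/2) outside
  → clear
Obstacle 2 [(13,2) (21,1) (23,17) (21,22) (14,22)]:
  edge (13,2)–(21,1): crosses AB
  edge (21,1)–(23,17): clear
  edge (23,17)–(21,22): clear
  edge (21,22)–(14,22): clear
  edge (14,22)–(13,2): crosses AB
  → BLOCKED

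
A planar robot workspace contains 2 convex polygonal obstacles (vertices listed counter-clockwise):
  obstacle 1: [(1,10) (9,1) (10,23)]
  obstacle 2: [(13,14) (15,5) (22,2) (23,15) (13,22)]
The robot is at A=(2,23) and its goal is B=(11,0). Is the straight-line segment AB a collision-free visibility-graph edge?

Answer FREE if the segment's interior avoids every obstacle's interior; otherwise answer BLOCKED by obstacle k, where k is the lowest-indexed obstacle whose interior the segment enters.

BLOCKED by obstacle 1

Obstacle 1 [(1,10) (9,1) (10,23)]:
  edge (1,10)–(9,1): clear
  edge (9,1)–(10,23): crosses AB
  edge (10,23)–(1,10): crosses AB
  → BLOCKED
Obstacle 2 [(13,14) (15,5) (22,2) (23,15) (13,22)]:
  edge (13,14)–(15,5): clear
  edge (15,5)–(22,2): clear
  edge (22,2)–(23,15): clear
  edge (23,15)–(13,22): clear
  edge (13,22)–(13,14): clear
  midpoint (13/2,23/2) outside
  → clear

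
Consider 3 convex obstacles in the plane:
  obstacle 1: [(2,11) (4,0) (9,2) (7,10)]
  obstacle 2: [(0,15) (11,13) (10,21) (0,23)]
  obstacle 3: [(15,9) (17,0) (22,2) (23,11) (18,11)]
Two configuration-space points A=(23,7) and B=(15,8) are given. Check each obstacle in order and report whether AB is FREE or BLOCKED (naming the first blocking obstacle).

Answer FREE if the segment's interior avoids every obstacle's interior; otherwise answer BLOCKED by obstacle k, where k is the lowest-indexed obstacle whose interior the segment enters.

BLOCKED by obstacle 3

Obstacle 1 [(2,11) (4,0) (9,2) (7,10)]:
  edge (2,11)–(4,0): clear
  edge (4,0)–(9,2): clear
  edge (9,2)–(7,10): clear
  edge (7,10)–(2,11): clear
  midpoint (19,15/2) outside
  → clear
Obstacle 2 [(0,15) (11,13) (10,21) (0,23)]:
  edge (0,15)–(11,13): clear
  edge (11,13)–(10,21): clear
  edge (10,21)–(0,23): clear
  edge (0,23)–(0,15): clear
  midpoint (19,15/2) outside
  → clear
Obstacle 3 [(15,9) (17,0) (22,2) (23,11) (18,11)]:
  edge (15,9)–(17,0): crosses AB
  edge (17,0)–(22,2): clear
  edge (22,2)–(23,11): crosses AB
  edge (23,11)–(18,11): clear
  edge (18,11)–(15,9): clear
  → BLOCKED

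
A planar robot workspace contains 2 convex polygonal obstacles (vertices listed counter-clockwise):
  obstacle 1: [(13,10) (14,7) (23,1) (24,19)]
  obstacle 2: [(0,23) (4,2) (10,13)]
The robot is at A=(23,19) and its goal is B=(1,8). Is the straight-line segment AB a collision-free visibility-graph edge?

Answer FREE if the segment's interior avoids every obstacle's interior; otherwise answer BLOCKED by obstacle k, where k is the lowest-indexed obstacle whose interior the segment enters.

BLOCKED by obstacle 2

Obstacle 1 [(13,10) (14,7) (23,1) (24,19)]:
  edge (13,10)–(14,7): clear
  edge (14,7)–(23,1): clear
  edge (23,1)–(24,19): clear
  edge (24,19)–(13,10): clear
  midpoint (12,27/2) outside
  → clear
Obstacle 2 [(0,23) (4,2) (10,13)]:
  edge (0,23)–(4,2): crosses AB
  edge (4,2)–(10,13): crosses AB
  edge (10,13)–(0,23): clear
  → BLOCKED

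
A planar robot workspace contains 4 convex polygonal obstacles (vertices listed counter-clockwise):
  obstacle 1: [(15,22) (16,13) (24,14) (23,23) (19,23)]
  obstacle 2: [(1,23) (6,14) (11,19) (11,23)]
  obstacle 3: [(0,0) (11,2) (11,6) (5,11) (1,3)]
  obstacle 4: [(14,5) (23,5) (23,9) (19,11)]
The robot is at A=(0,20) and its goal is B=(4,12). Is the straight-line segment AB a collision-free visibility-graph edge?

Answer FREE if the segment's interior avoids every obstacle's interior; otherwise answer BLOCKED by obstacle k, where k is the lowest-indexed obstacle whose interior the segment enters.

FREE

Obstacle 1 [(15,22) (16,13) (24,14) (23,23) (19,23)]:
  edge (15,22)–(16,13): clear
  edge (16,13)–(24,14): clear
  edge (24,14)–(23,23): clear
  edge (23,23)–(19,23): clear
  edge (19,23)–(15,22): clear
  midpoint (2,16) outside
  → clear
Obstacle 2 [(1,23) (6,14) (11,19) (11,23)]:
  edge (1,23)–(6,14): clear
  edge (6,14)–(11,19): clear
  edge (11,19)–(11,23): clear
  edge (11,23)–(1,23): clear
  midpoint (2,16) outside
  → clear
Obstacle 3 [(0,0) (11,2) (11,6) (5,11) (1,3)]:
  edge (0,0)–(11,2): clear
  edge (11,2)–(11,6): clear
  edge (11,6)–(5,11): clear
  edge (5,11)–(1,3): clear
  edge (1,3)–(0,0): clear
  midpoint (2,16) outside
  → clear
Obstacle 4 [(14,5) (23,5) (23,9) (19,11)]:
  edge (14,5)–(23,5): clear
  edge (23,5)–(23,9): clear
  edge (23,9)–(19,11): clear
  edge (19,11)–(14,5): clear
  midpoint (2,16) outside
  → clear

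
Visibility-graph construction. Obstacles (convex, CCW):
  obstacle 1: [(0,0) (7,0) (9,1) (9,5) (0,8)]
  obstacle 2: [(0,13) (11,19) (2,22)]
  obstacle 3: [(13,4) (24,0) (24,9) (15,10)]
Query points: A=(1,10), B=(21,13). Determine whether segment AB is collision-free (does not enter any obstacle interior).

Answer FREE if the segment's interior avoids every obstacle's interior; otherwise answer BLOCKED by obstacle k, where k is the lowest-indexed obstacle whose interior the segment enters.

Obstacle 1 [(0,0) (7,0) (9,1) (9,5) (0,8)]:
  edge (0,0)–(7,0): clear
  edge (7,0)–(9,1): clear
  edge (9,1)–(9,5): clear
  edge (9,5)–(0,8): clear
  edge (0,8)–(0,0): clear
  midpoint (11,23/2) outside
  → clear
Obstacle 2 [(0,13) (11,19) (2,22)]:
  edge (0,13)–(11,19): clear
  edge (11,19)–(2,22): clear
  edge (2,22)–(0,13): clear
  midpoint (11,23/2) outside
  → clear
Obstacle 3 [(13,4) (24,0) (24,9) (15,10)]:
  edge (13,4)–(24,0): clear
  edge (24,0)–(24,9): clear
  edge (24,9)–(15,10): clear
  edge (15,10)–(13,4): clear
  midpoint (11,23/2) outside
  → clear

FREE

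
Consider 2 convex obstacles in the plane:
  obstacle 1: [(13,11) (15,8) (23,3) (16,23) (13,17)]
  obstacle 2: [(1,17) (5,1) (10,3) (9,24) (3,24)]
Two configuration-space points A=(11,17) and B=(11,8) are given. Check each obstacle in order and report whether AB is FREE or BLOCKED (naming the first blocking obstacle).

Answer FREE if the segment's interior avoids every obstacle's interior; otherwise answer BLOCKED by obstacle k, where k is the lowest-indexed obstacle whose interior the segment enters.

Obstacle 1 [(13,11) (15,8) (23,3) (16,23) (13,17)]:
  edge (13,11)–(15,8): clear
  edge (15,8)–(23,3): clear
  edge (23,3)–(16,23): clear
  edge (16,23)–(13,17): clear
  edge (13,17)–(13,11): clear
  midpoint (11,25/2) outside
  → clear
Obstacle 2 [(1,17) (5,1) (10,3) (9,24) (3,24)]:
  edge (1,17)–(5,1): clear
  edge (5,1)–(10,3): clear
  edge (10,3)–(9,24): clear
  edge (9,24)–(3,24): clear
  edge (3,24)–(1,17): clear
  midpoint (11,25/2) outside
  → clear

FREE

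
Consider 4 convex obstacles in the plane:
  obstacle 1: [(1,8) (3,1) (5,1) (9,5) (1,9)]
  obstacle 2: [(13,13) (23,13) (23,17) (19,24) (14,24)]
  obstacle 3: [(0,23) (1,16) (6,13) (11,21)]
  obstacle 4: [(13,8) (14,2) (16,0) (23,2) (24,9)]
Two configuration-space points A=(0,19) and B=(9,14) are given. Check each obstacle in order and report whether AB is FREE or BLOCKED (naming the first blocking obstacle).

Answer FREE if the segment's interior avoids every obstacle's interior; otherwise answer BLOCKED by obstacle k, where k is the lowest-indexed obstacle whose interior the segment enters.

Obstacle 1 [(1,8) (3,1) (5,1) (9,5) (1,9)]:
  edge (1,8)–(3,1): clear
  edge (3,1)–(5,1): clear
  edge (5,1)–(9,5): clear
  edge (9,5)–(1,9): clear
  edge (1,9)–(1,8): clear
  midpoint (9/2,33/2) outside
  → clear
Obstacle 2 [(13,13) (23,13) (23,17) (19,24) (14,24)]:
  edge (13,13)–(23,13): clear
  edge (23,13)–(23,17): clear
  edge (23,17)–(19,24): clear
  edge (19,24)–(14,24): clear
  edge (14,24)–(13,13): clear
  midpoint (9/2,33/2) outside
  → clear
Obstacle 3 [(0,23) (1,16) (6,13) (11,21)]:
  edge (0,23)–(1,16): crosses AB
  edge (1,16)–(6,13): clear
  edge (6,13)–(11,21): crosses AB
  edge (11,21)–(0,23): clear
  → BLOCKED
Obstacle 4 [(13,8) (14,2) (16,0) (23,2) (24,9)]:
  edge (13,8)–(14,2): clear
  edge (14,2)–(16,0): clear
  edge (16,0)–(23,2): clear
  edge (23,2)–(24,9): clear
  edge (24,9)–(13,8): clear
  midpoint (9/2,33/2) outside
  → clear

BLOCKED by obstacle 3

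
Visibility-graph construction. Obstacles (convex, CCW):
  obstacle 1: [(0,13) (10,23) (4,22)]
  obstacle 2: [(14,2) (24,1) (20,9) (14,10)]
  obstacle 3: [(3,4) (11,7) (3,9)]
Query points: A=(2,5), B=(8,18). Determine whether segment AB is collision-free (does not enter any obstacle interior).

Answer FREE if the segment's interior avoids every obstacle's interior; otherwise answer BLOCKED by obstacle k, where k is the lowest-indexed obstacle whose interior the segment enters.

BLOCKED by obstacle 3

Obstacle 1 [(0,13) (10,23) (4,22)]:
  edge (0,13)–(10,23): clear
  edge (10,23)–(4,22): clear
  edge (4,22)–(0,13): clear
  midpoint (5,23/2) outside
  → clear
Obstacle 2 [(14,2) (24,1) (20,9) (14,10)]:
  edge (14,2)–(24,1): clear
  edge (24,1)–(20,9): clear
  edge (20,9)–(14,10): clear
  edge (14,10)–(14,2): clear
  midpoint (5,23/2) outside
  → clear
Obstacle 3 [(3,4) (11,7) (3,9)]:
  edge (3,4)–(11,7): clear
  edge (11,7)–(3,9): crosses AB
  edge (3,9)–(3,4): crosses AB
  → BLOCKED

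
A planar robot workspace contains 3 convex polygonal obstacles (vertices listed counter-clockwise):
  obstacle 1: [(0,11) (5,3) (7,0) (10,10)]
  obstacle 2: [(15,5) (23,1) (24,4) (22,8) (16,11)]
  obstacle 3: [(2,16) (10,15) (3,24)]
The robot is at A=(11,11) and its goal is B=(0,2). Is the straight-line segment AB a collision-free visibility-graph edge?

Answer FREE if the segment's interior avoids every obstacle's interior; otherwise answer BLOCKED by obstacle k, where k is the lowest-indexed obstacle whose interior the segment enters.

Obstacle 1 [(0,11) (5,3) (7,0) (10,10)]:
  edge (0,11)–(5,3): crosses AB
  edge (5,3)–(7,0): clear
  edge (7,0)–(10,10): clear
  edge (10,10)–(0,11): crosses AB
  → BLOCKED
Obstacle 2 [(15,5) (23,1) (24,4) (22,8) (16,11)]:
  edge (15,5)–(23,1): clear
  edge (23,1)–(24,4): clear
  edge (24,4)–(22,8): clear
  edge (22,8)–(16,11): clear
  edge (16,11)–(15,5): clear
  midpoint (11/2,13/2) outside
  → clear
Obstacle 3 [(2,16) (10,15) (3,24)]:
  edge (2,16)–(10,15): clear
  edge (10,15)–(3,24): clear
  edge (3,24)–(2,16): clear
  midpoint (11/2,13/2) outside
  → clear

BLOCKED by obstacle 1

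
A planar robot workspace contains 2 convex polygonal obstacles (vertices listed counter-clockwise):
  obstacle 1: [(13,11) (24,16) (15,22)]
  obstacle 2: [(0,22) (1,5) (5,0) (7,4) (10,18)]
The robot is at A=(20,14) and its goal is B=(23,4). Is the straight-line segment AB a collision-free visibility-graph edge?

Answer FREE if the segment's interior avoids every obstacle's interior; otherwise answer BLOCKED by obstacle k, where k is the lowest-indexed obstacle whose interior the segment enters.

Obstacle 1 [(13,11) (24,16) (15,22)]:
  edge (13,11)–(24,16): clear
  edge (24,16)–(15,22): clear
  edge (15,22)–(13,11): clear
  midpoint (43/2,9) outside
  → clear
Obstacle 2 [(0,22) (1,5) (5,0) (7,4) (10,18)]:
  edge (0,22)–(1,5): clear
  edge (1,5)–(5,0): clear
  edge (5,0)–(7,4): clear
  edge (7,4)–(10,18): clear
  edge (10,18)–(0,22): clear
  midpoint (43/2,9) outside
  → clear

FREE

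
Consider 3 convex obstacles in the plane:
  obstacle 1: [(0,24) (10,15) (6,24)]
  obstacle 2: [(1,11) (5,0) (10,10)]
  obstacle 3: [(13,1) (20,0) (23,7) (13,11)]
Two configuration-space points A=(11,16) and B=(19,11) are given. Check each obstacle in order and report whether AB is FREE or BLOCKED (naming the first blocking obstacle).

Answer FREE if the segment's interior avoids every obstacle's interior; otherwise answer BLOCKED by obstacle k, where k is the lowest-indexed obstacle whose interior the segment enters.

FREE

Obstacle 1 [(0,24) (10,15) (6,24)]:
  edge (0,24)–(10,15): clear
  edge (10,15)–(6,24): clear
  edge (6,24)–(0,24): clear
  midpoint (15,27/2) outside
  → clear
Obstacle 2 [(1,11) (5,0) (10,10)]:
  edge (1,11)–(5,0): clear
  edge (5,0)–(10,10): clear
  edge (10,10)–(1,11): clear
  midpoint (15,27/2) outside
  → clear
Obstacle 3 [(13,1) (20,0) (23,7) (13,11)]:
  edge (13,1)–(20,0): clear
  edge (20,0)–(23,7): clear
  edge (23,7)–(13,11): clear
  edge (13,11)–(13,1): clear
  midpoint (15,27/2) outside
  → clear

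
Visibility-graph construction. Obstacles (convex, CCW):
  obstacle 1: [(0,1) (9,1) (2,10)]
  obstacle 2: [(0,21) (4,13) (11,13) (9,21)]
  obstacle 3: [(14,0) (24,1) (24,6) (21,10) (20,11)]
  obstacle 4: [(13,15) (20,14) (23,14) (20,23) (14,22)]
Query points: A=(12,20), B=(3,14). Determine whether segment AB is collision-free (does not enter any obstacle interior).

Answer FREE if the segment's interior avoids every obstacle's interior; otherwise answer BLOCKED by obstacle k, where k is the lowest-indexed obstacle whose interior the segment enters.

BLOCKED by obstacle 2

Obstacle 1 [(0,1) (9,1) (2,10)]:
  edge (0,1)–(9,1): clear
  edge (9,1)–(2,10): clear
  edge (2,10)–(0,1): clear
  midpoint (15/2,17) outside
  → clear
Obstacle 2 [(0,21) (4,13) (11,13) (9,21)]:
  edge (0,21)–(4,13): crosses AB
  edge (4,13)–(11,13): clear
  edge (11,13)–(9,21): crosses AB
  edge (9,21)–(0,21): clear
  → BLOCKED
Obstacle 3 [(14,0) (24,1) (24,6) (21,10) (20,11)]:
  edge (14,0)–(24,1): clear
  edge (24,1)–(24,6): clear
  edge (24,6)–(21,10): clear
  edge (21,10)–(20,11): clear
  edge (20,11)–(14,0): clear
  midpoint (15/2,17) outside
  → clear
Obstacle 4 [(13,15) (20,14) (23,14) (20,23) (14,22)]:
  edge (13,15)–(20,14): clear
  edge (20,14)–(23,14): clear
  edge (23,14)–(20,23): clear
  edge (20,23)–(14,22): clear
  edge (14,22)–(13,15): clear
  midpoint (15/2,17) outside
  → clear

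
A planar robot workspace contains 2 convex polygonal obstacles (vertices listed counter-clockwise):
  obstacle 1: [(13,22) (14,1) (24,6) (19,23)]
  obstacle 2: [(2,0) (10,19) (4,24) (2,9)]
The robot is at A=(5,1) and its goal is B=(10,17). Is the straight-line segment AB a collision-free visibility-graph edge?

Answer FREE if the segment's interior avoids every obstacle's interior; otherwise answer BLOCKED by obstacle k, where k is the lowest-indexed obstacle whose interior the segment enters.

Obstacle 1 [(13,22) (14,1) (24,6) (19,23)]:
  edge (13,22)–(14,1): clear
  edge (14,1)–(24,6): clear
  edge (24,6)–(19,23): clear
  edge (19,23)–(13,22): clear
  midpoint (15/2,9) outside
  → clear
Obstacle 2 [(2,0) (10,19) (4,24) (2,9)]:
  edge (2,0)–(10,19): clear
  edge (10,19)–(4,24): clear
  edge (4,24)–(2,9): clear
  edge (2,9)–(2,0): clear
  midpoint (15/2,9) outside
  → clear

FREE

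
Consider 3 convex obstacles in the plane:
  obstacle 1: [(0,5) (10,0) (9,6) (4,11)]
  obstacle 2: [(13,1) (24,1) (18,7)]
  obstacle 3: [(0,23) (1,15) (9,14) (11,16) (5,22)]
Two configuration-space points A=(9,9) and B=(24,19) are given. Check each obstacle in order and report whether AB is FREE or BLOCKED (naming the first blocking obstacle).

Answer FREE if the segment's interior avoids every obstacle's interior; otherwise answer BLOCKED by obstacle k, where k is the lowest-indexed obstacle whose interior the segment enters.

FREE

Obstacle 1 [(0,5) (10,0) (9,6) (4,11)]:
  edge (0,5)–(10,0): clear
  edge (10,0)–(9,6): clear
  edge (9,6)–(4,11): clear
  edge (4,11)–(0,5): clear
  midpoint (33/2,14) outside
  → clear
Obstacle 2 [(13,1) (24,1) (18,7)]:
  edge (13,1)–(24,1): clear
  edge (24,1)–(18,7): clear
  edge (18,7)–(13,1): clear
  midpoint (33/2,14) outside
  → clear
Obstacle 3 [(0,23) (1,15) (9,14) (11,16) (5,22)]:
  edge (0,23)–(1,15): clear
  edge (1,15)–(9,14): clear
  edge (9,14)–(11,16): clear
  edge (11,16)–(5,22): clear
  edge (5,22)–(0,23): clear
  midpoint (33/2,14) outside
  → clear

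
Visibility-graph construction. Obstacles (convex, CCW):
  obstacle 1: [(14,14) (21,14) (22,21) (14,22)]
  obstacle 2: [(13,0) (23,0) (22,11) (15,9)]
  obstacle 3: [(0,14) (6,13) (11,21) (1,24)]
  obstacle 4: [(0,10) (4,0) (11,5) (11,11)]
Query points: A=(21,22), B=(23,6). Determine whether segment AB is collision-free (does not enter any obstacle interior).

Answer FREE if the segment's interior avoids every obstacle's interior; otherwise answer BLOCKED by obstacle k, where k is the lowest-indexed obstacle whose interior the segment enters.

Obstacle 1 [(14,14) (21,14) (22,21) (14,22)]:
  edge (14,14)–(21,14): clear
  edge (21,14)–(22,21): crosses AB
  edge (22,21)–(14,22): crosses AB
  edge (14,22)–(14,14): clear
  → BLOCKED
Obstacle 2 [(13,0) (23,0) (22,11) (15,9)]:
  edge (13,0)–(23,0): clear
  edge (23,0)–(22,11): clear
  edge (22,11)–(15,9): clear
  edge (15,9)–(13,0): clear
  midpoint (22,14) outside
  → clear
Obstacle 3 [(0,14) (6,13) (11,21) (1,24)]:
  edge (0,14)–(6,13): clear
  edge (6,13)–(11,21): clear
  edge (11,21)–(1,24): clear
  edge (1,24)–(0,14): clear
  midpoint (22,14) outside
  → clear
Obstacle 4 [(0,10) (4,0) (11,5) (11,11)]:
  edge (0,10)–(4,0): clear
  edge (4,0)–(11,5): clear
  edge (11,5)–(11,11): clear
  edge (11,11)–(0,10): clear
  midpoint (22,14) outside
  → clear

BLOCKED by obstacle 1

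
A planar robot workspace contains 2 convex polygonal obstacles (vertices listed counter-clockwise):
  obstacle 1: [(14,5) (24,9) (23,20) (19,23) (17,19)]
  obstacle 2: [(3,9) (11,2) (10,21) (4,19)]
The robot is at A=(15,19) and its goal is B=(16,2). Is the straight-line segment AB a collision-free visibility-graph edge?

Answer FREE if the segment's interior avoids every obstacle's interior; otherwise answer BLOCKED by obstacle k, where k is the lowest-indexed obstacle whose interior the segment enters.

BLOCKED by obstacle 1

Obstacle 1 [(14,5) (24,9) (23,20) (19,23) (17,19)]:
  edge (14,5)–(24,9): crosses AB
  edge (24,9)–(23,20): clear
  edge (23,20)–(19,23): clear
  edge (19,23)–(17,19): clear
  edge (17,19)–(14,5): crosses AB
  → BLOCKED
Obstacle 2 [(3,9) (11,2) (10,21) (4,19)]:
  edge (3,9)–(11,2): clear
  edge (11,2)–(10,21): clear
  edge (10,21)–(4,19): clear
  edge (4,19)–(3,9): clear
  midpoint (31/2,21/2) outside
  → clear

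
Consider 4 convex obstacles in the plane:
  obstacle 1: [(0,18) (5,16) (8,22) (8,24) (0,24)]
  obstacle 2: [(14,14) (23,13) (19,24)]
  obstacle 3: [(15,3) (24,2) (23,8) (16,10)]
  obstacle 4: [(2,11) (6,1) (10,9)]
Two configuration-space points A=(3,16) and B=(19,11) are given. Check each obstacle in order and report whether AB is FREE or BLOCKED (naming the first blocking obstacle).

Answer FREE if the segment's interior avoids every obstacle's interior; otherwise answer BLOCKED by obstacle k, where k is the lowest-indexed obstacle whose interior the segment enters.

FREE

Obstacle 1 [(0,18) (5,16) (8,22) (8,24) (0,24)]:
  edge (0,18)–(5,16): clear
  edge (5,16)–(8,22): clear
  edge (8,22)–(8,24): clear
  edge (8,24)–(0,24): clear
  edge (0,24)–(0,18): clear
  midpoint (11,27/2) outside
  → clear
Obstacle 2 [(14,14) (23,13) (19,24)]:
  edge (14,14)–(23,13): clear
  edge (23,13)–(19,24): clear
  edge (19,24)–(14,14): clear
  midpoint (11,27/2) outside
  → clear
Obstacle 3 [(15,3) (24,2) (23,8) (16,10)]:
  edge (15,3)–(24,2): clear
  edge (24,2)–(23,8): clear
  edge (23,8)–(16,10): clear
  edge (16,10)–(15,3): clear
  midpoint (11,27/2) outside
  → clear
Obstacle 4 [(2,11) (6,1) (10,9)]:
  edge (2,11)–(6,1): clear
  edge (6,1)–(10,9): clear
  edge (10,9)–(2,11): clear
  midpoint (11,27/2) outside
  → clear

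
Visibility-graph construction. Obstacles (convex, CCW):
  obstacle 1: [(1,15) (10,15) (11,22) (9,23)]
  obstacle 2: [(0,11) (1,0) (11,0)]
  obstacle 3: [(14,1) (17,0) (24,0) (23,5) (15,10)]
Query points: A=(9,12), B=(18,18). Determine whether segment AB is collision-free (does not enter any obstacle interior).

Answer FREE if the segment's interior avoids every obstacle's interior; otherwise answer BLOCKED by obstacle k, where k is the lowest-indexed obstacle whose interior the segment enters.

FREE

Obstacle 1 [(1,15) (10,15) (11,22) (9,23)]:
  edge (1,15)–(10,15): clear
  edge (10,15)–(11,22): clear
  edge (11,22)–(9,23): clear
  edge (9,23)–(1,15): clear
  midpoint (27/2,15) outside
  → clear
Obstacle 2 [(0,11) (1,0) (11,0)]:
  edge (0,11)–(1,0): clear
  edge (1,0)–(11,0): clear
  edge (11,0)–(0,11): clear
  midpoint (27/2,15) outside
  → clear
Obstacle 3 [(14,1) (17,0) (24,0) (23,5) (15,10)]:
  edge (14,1)–(17,0): clear
  edge (17,0)–(24,0): clear
  edge (24,0)–(23,5): clear
  edge (23,5)–(15,10): clear
  edge (15,10)–(14,1): clear
  midpoint (27/2,15) outside
  → clear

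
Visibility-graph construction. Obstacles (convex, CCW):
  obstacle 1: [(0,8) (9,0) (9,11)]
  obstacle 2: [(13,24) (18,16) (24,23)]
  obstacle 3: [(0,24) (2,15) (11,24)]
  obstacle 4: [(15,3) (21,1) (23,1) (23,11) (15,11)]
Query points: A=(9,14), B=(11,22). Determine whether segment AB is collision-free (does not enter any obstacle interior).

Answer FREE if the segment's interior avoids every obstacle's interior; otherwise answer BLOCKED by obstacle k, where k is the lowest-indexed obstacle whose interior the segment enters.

FREE

Obstacle 1 [(0,8) (9,0) (9,11)]:
  edge (0,8)–(9,0): clear
  edge (9,0)–(9,11): clear
  edge (9,11)–(0,8): clear
  midpoint (10,18) outside
  → clear
Obstacle 2 [(13,24) (18,16) (24,23)]:
  edge (13,24)–(18,16): clear
  edge (18,16)–(24,23): clear
  edge (24,23)–(13,24): clear
  midpoint (10,18) outside
  → clear
Obstacle 3 [(0,24) (2,15) (11,24)]:
  edge (0,24)–(2,15): clear
  edge (2,15)–(11,24): clear
  edge (11,24)–(0,24): clear
  midpoint (10,18) outside
  → clear
Obstacle 4 [(15,3) (21,1) (23,1) (23,11) (15,11)]:
  edge (15,3)–(21,1): clear
  edge (21,1)–(23,1): clear
  edge (23,1)–(23,11): clear
  edge (23,11)–(15,11): clear
  edge (15,11)–(15,3): clear
  midpoint (10,18) outside
  → clear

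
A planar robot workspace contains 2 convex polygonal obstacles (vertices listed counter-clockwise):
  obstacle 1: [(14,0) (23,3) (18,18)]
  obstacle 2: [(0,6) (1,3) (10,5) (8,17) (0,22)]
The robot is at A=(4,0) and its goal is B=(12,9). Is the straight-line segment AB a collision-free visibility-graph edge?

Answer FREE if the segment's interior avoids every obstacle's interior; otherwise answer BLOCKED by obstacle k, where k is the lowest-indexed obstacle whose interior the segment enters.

BLOCKED by obstacle 2

Obstacle 1 [(14,0) (23,3) (18,18)]:
  edge (14,0)–(23,3): clear
  edge (23,3)–(18,18): clear
  edge (18,18)–(14,0): clear
  midpoint (8,9/2) outside
  → clear
Obstacle 2 [(0,6) (1,3) (10,5) (8,17) (0,22)]:
  edge (0,6)–(1,3): clear
  edge (1,3)–(10,5): crosses AB
  edge (10,5)–(8,17): crosses AB
  edge (8,17)–(0,22): clear
  edge (0,22)–(0,6): clear
  → BLOCKED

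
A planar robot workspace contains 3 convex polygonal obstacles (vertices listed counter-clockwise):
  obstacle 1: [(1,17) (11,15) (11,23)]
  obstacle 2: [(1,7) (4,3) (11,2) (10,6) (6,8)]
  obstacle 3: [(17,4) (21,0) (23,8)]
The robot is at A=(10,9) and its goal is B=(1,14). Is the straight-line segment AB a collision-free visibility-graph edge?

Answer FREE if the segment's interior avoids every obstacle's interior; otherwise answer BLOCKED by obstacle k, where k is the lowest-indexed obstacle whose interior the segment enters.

FREE

Obstacle 1 [(1,17) (11,15) (11,23)]:
  edge (1,17)–(11,15): clear
  edge (11,15)–(11,23): clear
  edge (11,23)–(1,17): clear
  midpoint (11/2,23/2) outside
  → clear
Obstacle 2 [(1,7) (4,3) (11,2) (10,6) (6,8)]:
  edge (1,7)–(4,3): clear
  edge (4,3)–(11,2): clear
  edge (11,2)–(10,6): clear
  edge (10,6)–(6,8): clear
  edge (6,8)–(1,7): clear
  midpoint (11/2,23/2) outside
  → clear
Obstacle 3 [(17,4) (21,0) (23,8)]:
  edge (17,4)–(21,0): clear
  edge (21,0)–(23,8): clear
  edge (23,8)–(17,4): clear
  midpoint (11/2,23/2) outside
  → clear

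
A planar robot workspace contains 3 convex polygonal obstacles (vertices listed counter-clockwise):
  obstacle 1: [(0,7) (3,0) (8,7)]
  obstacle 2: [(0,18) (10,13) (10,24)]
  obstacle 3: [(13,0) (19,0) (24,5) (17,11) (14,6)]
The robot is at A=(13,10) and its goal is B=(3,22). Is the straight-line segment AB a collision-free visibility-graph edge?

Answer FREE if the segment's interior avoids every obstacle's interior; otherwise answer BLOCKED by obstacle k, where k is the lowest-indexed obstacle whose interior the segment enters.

Obstacle 1 [(0,7) (3,0) (8,7)]:
  edge (0,7)–(3,0): clear
  edge (3,0)–(8,7): clear
  edge (8,7)–(0,7): clear
  midpoint (8,16) outside
  → clear
Obstacle 2 [(0,18) (10,13) (10,24)]:
  edge (0,18)–(10,13): clear
  edge (10,13)–(10,24): crosses AB
  edge (10,24)–(0,18): crosses AB
  → BLOCKED
Obstacle 3 [(13,0) (19,0) (24,5) (17,11) (14,6)]:
  edge (13,0)–(19,0): clear
  edge (19,0)–(24,5): clear
  edge (24,5)–(17,11): clear
  edge (17,11)–(14,6): clear
  edge (14,6)–(13,0): clear
  midpoint (8,16) outside
  → clear

BLOCKED by obstacle 2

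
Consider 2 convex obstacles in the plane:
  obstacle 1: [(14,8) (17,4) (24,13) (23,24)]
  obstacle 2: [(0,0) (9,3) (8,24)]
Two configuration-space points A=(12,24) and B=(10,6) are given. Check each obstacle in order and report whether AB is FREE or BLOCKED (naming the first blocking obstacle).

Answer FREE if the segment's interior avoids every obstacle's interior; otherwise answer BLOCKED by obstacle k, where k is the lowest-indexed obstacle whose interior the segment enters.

FREE

Obstacle 1 [(14,8) (17,4) (24,13) (23,24)]:
  edge (14,8)–(17,4): clear
  edge (17,4)–(24,13): clear
  edge (24,13)–(23,24): clear
  edge (23,24)–(14,8): clear
  midpoint (11,15) outside
  → clear
Obstacle 2 [(0,0) (9,3) (8,24)]:
  edge (0,0)–(9,3): clear
  edge (9,3)–(8,24): clear
  edge (8,24)–(0,0): clear
  midpoint (11,15) outside
  → clear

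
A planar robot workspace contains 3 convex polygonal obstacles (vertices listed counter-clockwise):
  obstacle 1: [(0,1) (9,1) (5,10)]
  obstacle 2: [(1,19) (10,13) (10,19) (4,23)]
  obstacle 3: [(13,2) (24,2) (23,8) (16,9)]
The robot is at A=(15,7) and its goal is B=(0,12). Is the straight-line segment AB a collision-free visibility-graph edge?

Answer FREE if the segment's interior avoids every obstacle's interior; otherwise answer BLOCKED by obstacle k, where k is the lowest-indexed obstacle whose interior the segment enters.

FREE

Obstacle 1 [(0,1) (9,1) (5,10)]:
  edge (0,1)–(9,1): clear
  edge (9,1)–(5,10): clear
  edge (5,10)–(0,1): clear
  midpoint (15/2,19/2) outside
  → clear
Obstacle 2 [(1,19) (10,13) (10,19) (4,23)]:
  edge (1,19)–(10,13): clear
  edge (10,13)–(10,19): clear
  edge (10,19)–(4,23): clear
  edge (4,23)–(1,19): clear
  midpoint (15/2,19/2) outside
  → clear
Obstacle 3 [(13,2) (24,2) (23,8) (16,9)]:
  edge (13,2)–(24,2): clear
  edge (24,2)–(23,8): clear
  edge (23,8)–(16,9): clear
  edge (16,9)–(13,2): clear
  midpoint (15/2,19/2) outside
  → clear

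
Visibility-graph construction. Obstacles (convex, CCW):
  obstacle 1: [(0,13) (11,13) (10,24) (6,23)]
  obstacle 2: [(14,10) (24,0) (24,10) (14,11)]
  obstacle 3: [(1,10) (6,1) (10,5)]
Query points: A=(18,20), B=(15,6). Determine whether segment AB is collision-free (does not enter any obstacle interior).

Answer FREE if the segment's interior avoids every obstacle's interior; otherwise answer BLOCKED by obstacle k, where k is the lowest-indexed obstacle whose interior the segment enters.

BLOCKED by obstacle 2

Obstacle 1 [(0,13) (11,13) (10,24) (6,23)]:
  edge (0,13)–(11,13): clear
  edge (11,13)–(10,24): clear
  edge (10,24)–(6,23): clear
  edge (6,23)–(0,13): clear
  midpoint (33/2,13) outside
  → clear
Obstacle 2 [(14,10) (24,0) (24,10) (14,11)]:
  edge (14,10)–(24,0): crosses AB
  edge (24,0)–(24,10): clear
  edge (24,10)–(14,11): crosses AB
  edge (14,11)–(14,10): clear
  → BLOCKED
Obstacle 3 [(1,10) (6,1) (10,5)]:
  edge (1,10)–(6,1): clear
  edge (6,1)–(10,5): clear
  edge (10,5)–(1,10): clear
  midpoint (33/2,13) outside
  → clear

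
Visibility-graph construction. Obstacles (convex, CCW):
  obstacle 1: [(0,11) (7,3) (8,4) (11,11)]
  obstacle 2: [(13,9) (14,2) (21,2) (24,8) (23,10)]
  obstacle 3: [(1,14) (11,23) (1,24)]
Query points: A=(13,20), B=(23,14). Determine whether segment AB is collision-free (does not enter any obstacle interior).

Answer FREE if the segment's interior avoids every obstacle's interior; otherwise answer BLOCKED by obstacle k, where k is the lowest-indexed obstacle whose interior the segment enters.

FREE

Obstacle 1 [(0,11) (7,3) (8,4) (11,11)]:
  edge (0,11)–(7,3): clear
  edge (7,3)–(8,4): clear
  edge (8,4)–(11,11): clear
  edge (11,11)–(0,11): clear
  midpoint (18,17) outside
  → clear
Obstacle 2 [(13,9) (14,2) (21,2) (24,8) (23,10)]:
  edge (13,9)–(14,2): clear
  edge (14,2)–(21,2): clear
  edge (21,2)–(24,8): clear
  edge (24,8)–(23,10): clear
  edge (23,10)–(13,9): clear
  midpoint (18,17) outside
  → clear
Obstacle 3 [(1,14) (11,23) (1,24)]:
  edge (1,14)–(11,23): clear
  edge (11,23)–(1,24): clear
  edge (1,24)–(1,14): clear
  midpoint (18,17) outside
  → clear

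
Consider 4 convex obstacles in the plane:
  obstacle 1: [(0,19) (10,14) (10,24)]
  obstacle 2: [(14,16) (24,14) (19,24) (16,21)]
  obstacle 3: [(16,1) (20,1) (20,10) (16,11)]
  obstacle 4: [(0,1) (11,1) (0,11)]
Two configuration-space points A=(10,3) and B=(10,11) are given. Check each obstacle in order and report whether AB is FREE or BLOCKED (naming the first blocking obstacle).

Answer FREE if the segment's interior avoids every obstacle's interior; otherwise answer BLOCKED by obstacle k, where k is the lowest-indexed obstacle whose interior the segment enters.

FREE

Obstacle 1 [(0,19) (10,14) (10,24)]:
  edge (0,19)–(10,14): clear
  edge (10,14)–(10,24): clear
  edge (10,24)–(0,19): clear
  midpoint (10,7) outside
  → clear
Obstacle 2 [(14,16) (24,14) (19,24) (16,21)]:
  edge (14,16)–(24,14): clear
  edge (24,14)–(19,24): clear
  edge (19,24)–(16,21): clear
  edge (16,21)–(14,16): clear
  midpoint (10,7) outside
  → clear
Obstacle 3 [(16,1) (20,1) (20,10) (16,11)]:
  edge (16,1)–(20,1): clear
  edge (20,1)–(20,10): clear
  edge (20,10)–(16,11): clear
  edge (16,11)–(16,1): clear
  midpoint (10,7) outside
  → clear
Obstacle 4 [(0,1) (11,1) (0,11)]:
  edge (0,1)–(11,1): clear
  edge (11,1)–(0,11): clear
  edge (0,11)–(0,1): clear
  midpoint (10,7) outside
  → clear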